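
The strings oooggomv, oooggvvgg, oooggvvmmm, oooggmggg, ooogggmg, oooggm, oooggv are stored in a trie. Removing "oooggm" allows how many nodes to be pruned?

0

A node on "oooggm"'s path can go only if nothing else ends at it or branches off below it.
Every node on "oooggm" is still needed (e.g. by "oooggmggg"), so nothing is freed.
Nodes removed: 0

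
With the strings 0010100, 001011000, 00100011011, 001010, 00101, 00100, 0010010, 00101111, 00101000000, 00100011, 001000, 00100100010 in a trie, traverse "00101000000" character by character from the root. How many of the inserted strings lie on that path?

4

Traverse "00101000000" character by character; count nodes along the way that are marked as word ends.
Prefixes of the query that are stored words: "00101", "001010", "0010100", "00101000000"
Count: 4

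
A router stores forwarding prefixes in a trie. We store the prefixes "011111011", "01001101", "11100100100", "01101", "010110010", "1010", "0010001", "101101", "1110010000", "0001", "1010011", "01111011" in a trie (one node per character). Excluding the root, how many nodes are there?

Insert word by word; a character creates a node only if that edge doesn't already exist:
  "011111011" → 9 new (0, 1, 1, 1, 1, 1, 0, 1, 1)
  "01001101" → prefix "01" already present; 6 new (0, 0, 1, 1, 0, 1)
  "11100100100" → 11 new (1, 1, 1, 0, 0, 1, 0, 0, 1, 0, 0)
  "01101" → prefix "011" already present; 2 new (0, 1)
  "010110010" → prefix "010" already present; 6 new (1, 1, 0, 0, 1, 0)
  "1010" → prefix "1" already present; 3 new (0, 1, 0)
  "0010001" → prefix "0" already present; 6 new (0, 1, 0, 0, 0, 1)
  "101101" → prefix "101" already present; 3 new (1, 0, 1)
  "1110010000" → prefix "11100100" already present; 2 new (0, 0)
  "0001" → prefix "00" already present; 2 new (0, 1)
  "1010011" → prefix "1010" already present; 3 new (0, 1, 1)
  "01111011" → prefix "01111" already present; 3 new (0, 1, 1)
Total nodes = 9 + 6 + 11 + 2 + 6 + 3 + 6 + 3 + 2 + 2 + 3 + 3 = 56

56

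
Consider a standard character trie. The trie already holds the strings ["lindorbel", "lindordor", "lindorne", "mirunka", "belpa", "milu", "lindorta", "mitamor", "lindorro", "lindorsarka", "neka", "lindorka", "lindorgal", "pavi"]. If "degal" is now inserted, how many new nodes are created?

Nothing in the trie begins with "d"; the whole of "degal" is new.
5 − 0 = 5 new nodes.

5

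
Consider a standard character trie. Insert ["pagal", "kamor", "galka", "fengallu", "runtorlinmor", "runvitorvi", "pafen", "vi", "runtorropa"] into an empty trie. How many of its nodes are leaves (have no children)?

9

A leaf is a node with no children — equivalently, the end of a word that is not a proper prefix of any other stored word.
Those words: "fengallu", "galka", "kamor", "pafen", "pagal", "runtorlinmor", "runtorropa", "runvitorvi", "vi"
Leaf count: 9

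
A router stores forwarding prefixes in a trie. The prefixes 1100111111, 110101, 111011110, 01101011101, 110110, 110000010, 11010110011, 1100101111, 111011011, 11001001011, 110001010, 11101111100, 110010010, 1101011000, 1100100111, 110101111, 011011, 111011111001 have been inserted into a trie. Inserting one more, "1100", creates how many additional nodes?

0

"1100" is already a full path in the trie; only an end-marker is added.
No new nodes are needed: 0.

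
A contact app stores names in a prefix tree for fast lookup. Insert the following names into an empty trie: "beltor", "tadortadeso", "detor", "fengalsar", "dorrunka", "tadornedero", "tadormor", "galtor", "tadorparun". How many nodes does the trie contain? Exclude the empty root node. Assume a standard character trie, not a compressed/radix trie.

58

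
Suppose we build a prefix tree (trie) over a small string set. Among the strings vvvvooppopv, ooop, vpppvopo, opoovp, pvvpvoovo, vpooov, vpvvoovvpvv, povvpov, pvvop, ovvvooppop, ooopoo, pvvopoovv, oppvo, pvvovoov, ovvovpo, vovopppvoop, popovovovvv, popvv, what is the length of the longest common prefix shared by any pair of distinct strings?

5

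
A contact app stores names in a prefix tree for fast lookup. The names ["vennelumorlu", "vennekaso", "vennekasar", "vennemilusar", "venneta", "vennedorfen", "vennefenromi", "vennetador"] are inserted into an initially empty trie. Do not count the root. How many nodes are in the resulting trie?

43

Count nodes per top-level branch (shared prefixes stored once):
  'v'-branch (vennedorfen, vennefenromi, vennekasar, vennekaso, vennelumorlu, vennemilusar, venneta, vennetador): 43 nodes
Sum: 43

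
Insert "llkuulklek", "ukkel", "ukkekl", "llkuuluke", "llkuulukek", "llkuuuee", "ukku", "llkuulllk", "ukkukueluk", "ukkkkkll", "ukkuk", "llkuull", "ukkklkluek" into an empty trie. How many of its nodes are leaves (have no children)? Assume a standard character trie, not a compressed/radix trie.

A leaf is a node with no children — equivalently, the end of a word that is not a proper prefix of any other stored word.
Those words: "llkuulklek", "llkuulllk", "llkuulukek", "llkuuuee", "ukkekl", "ukkel", "ukkkkkll", "ukkklkluek", "ukkukueluk"
Leaf count: 9

9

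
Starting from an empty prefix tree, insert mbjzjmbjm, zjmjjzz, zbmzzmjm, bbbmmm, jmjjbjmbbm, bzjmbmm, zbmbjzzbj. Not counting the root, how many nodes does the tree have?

51

Count nodes per top-level branch (shared prefixes stored once):
  'b'-branch (bbbmmm, bzjmbmm): 12 nodes
  'j'-branch (jmjjbjmbbm): 10 nodes
  'm'-branch (mbjzjmbjm): 9 nodes
  'z'-branch (zbmbjzzbj, zbmzzmjm, zjmjjzz): 20 nodes
Sum: 51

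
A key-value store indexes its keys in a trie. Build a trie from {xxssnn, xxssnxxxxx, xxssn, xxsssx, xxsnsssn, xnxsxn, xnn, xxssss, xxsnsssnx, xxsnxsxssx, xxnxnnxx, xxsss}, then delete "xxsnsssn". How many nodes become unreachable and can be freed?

After clearing the end-marker at "xxsnsssn", prune upward until reaching a node still needed by another word.
Every node on "xxsnsssn" is still needed (e.g. by "xxsnsssnx"), so nothing is freed.
Nodes removed: 0

0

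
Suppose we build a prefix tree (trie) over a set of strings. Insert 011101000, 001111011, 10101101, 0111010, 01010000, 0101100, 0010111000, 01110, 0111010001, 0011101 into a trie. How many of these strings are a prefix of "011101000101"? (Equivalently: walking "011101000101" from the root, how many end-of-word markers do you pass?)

Check each prefix of "011101000101" against the stored set — each match is an end-marker on the path.
Prefixes of the query that are stored words: "01110", "0111010", "011101000", "0111010001"
Count: 4

4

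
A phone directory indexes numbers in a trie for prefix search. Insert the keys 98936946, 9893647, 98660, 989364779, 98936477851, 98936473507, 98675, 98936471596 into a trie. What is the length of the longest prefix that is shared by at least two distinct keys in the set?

8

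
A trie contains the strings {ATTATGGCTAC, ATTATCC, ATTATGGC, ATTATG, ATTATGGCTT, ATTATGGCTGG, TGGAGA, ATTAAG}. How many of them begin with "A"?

Walk to "A"; the words in its subtree are exactly those with that prefix.
Words under "A": ATTAAG, ATTATCC, ATTATG, ATTATGGC, ATTATGGCTAC, ATTATGGCTGG, ATTATGGCTT
Count: 7

7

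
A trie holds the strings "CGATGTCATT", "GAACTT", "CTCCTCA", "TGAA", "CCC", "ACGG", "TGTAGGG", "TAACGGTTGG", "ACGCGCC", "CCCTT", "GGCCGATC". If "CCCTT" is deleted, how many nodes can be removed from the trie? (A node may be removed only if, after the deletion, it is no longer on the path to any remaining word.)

A node on "CCCTT"'s path can go only if nothing else ends at it or branches off below it.
The suffix "TT" (2 nodes) is used only by "CCCTT"; "CCC" is itself a stored word, so pruning stops there.
Nodes removed: 2

2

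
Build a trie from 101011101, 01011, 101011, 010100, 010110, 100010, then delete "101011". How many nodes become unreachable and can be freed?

0

A node on "101011"'s path can go only if nothing else ends at it or branches off below it.
Every node on "101011" is still needed (e.g. by "101011101"), so nothing is freed.
Nodes removed: 0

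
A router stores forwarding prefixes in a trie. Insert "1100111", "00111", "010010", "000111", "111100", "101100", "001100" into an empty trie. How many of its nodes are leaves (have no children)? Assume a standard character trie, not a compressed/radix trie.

7

Leaves are exactly the stored words that no other stored word extends.
Those words: "000111", "001100", "00111", "010010", "101100", "1100111", "111100"
Leaf count: 7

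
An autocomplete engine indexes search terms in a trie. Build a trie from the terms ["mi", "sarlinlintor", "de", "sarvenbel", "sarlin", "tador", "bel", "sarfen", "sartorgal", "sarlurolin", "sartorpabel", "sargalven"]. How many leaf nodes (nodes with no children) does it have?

Leaves are exactly the stored words that no other stored word extends.
Those words: "bel", "de", "mi", "sarfen", "sargalven", "sarlinlintor", "sarlurolin", "sartorgal", "sartorpabel", "sarvenbel", "tador"
Leaf count: 11

11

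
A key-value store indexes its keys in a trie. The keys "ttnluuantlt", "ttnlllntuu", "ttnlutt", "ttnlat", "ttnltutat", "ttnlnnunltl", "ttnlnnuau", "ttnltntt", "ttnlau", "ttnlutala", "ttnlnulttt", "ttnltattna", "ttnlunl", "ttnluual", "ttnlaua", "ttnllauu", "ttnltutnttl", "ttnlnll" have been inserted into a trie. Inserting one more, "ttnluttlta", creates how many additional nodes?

3

The longest prefix of "ttnluttlta" already in the trie is "ttnlutt" (length 7).
New nodes needed: |"ttnluttlta"| − 7 = 10 − 7 = 3.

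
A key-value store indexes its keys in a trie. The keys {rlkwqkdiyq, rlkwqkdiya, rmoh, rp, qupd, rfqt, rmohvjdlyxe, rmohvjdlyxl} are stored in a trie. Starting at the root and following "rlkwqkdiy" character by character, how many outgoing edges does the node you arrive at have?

2

Follow the path "rlkwqkdiy" to its node, then look at its outgoing edges.
Characters that immediately follow "rlkwqkdiy" among the stored strings: {a, q}.
That node has 2 child edges.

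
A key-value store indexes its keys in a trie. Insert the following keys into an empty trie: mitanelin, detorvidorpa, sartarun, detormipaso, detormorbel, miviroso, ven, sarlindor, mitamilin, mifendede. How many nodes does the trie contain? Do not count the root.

67

Trace insertions, counting only characters that open a new branch:
  "mitanelin" → 9 new (m, i, t, a, n, e, l, i, n)
  "detorvidorpa" → 12 new (d, e, t, o, r, v, i, d, o, r, p, a)
  "sartarun" → 8 new (s, a, r, t, a, r, u, n)
  "detormipaso" → prefix "detor" already present; 6 new (m, i, p, a, s, o)
  "detormorbel" → prefix "detorm" already present; 5 new (o, r, b, e, l)
  "miviroso" → prefix "mi" already present; 6 new (v, i, r, o, s, o)
  "ven" → 3 new (v, e, n)
  "sarlindor" → prefix "sar" already present; 6 new (l, i, n, d, o, r)
  "mitamilin" → prefix "mita" already present; 5 new (m, i, l, i, n)
  "mifendede" → prefix "mi" already present; 7 new (f, e, n, d, e, d, e)
Total nodes = 9 + 12 + 8 + 6 + 5 + 6 + 3 + 6 + 5 + 7 = 67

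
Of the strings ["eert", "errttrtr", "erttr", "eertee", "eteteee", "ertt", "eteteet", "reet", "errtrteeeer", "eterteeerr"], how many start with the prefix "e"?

Walk to "e"; the words in its subtree are exactly those with that prefix.
Words under "e": eert, eertee, errtrteeeer, errttrtr, ertt, erttr, eterteeerr, eteteee, eteteet
Count: 9

9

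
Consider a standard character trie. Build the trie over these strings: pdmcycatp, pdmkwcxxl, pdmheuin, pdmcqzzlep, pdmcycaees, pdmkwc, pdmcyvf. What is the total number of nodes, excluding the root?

31

Count nodes per top-level branch (shared prefixes stored once):
  'p'-branch (pdmcqzzlep, pdmcycaees, pdmcycatp, pdmcyvf, pdmheuin, pdmkwc, pdmkwcxxl): 31 nodes
Sum: 31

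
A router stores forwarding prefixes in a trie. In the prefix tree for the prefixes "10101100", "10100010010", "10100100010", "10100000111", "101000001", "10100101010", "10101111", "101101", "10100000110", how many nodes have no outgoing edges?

A leaf is a node with no children — equivalently, the end of a word that is not a proper prefix of any other stored word.
Those words: "10100000110", "10100000111", "10100010010", "10100100010", "10100101010", "10101100", "10101111", "101101"
Leaf count: 8

8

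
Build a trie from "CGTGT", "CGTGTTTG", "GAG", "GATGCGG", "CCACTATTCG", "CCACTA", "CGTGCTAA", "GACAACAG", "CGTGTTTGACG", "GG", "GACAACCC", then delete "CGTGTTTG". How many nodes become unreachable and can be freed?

0

Walk "CGTGTTTG" from the leaf back toward the root, removing each node that no remaining word uses.
Every node on "CGTGTTTG" is still needed (e.g. by "CGTGTTTGACG"), so nothing is freed.
Nodes removed: 0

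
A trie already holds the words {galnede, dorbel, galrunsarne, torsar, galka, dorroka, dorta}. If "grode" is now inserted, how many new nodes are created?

Walking "grode" from the root, the first 1 characters ("g") follow existing edges; "r" is the first miss.
So 5 − 1 = 4 new nodes.

4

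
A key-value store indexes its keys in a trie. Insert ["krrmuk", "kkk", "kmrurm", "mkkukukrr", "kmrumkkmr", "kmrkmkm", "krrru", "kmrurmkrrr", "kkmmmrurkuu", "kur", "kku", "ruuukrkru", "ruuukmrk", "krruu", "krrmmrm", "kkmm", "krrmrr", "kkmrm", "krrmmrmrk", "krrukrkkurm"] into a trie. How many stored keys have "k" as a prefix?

Traverse to the node for "k", then collect every word in that subtree.
Words under "k": kkk, kkmm, kkmmmrurkuu, kkmrm, kku, kmrkmkm, kmrumkkmr, kmrurm, kmrurmkrrr, krrmmrm, krrmmrmrk, krrmrr, krrmuk, krrru, krrukrkkurm, krruu, kur
Count: 17

17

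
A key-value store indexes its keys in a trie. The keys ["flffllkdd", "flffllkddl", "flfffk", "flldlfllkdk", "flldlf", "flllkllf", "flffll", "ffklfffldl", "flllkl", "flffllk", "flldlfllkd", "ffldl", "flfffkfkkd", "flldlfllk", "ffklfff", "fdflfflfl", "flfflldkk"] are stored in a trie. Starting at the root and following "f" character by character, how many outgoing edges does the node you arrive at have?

The children of the "f" node are the distinct next characters among strings starting with "f".
Distinct next characters after "f": d, f, l.
That node has 3 child edges.

3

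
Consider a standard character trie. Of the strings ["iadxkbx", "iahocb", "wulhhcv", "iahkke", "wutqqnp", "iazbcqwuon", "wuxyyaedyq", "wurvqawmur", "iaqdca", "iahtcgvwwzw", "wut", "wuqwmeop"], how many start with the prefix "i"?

6

Walk to "i"; the words in its subtree are exactly those with that prefix.
Words under "i": iadxkbx, iahkke, iahocb, iahtcgvwwzw, iaqdca, iazbcqwuon
Count: 6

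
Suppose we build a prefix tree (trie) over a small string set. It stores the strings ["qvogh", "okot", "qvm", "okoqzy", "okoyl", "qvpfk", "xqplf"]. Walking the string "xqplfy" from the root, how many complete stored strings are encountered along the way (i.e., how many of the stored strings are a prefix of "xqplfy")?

1

Walk "xqplfy" from the root; an end-of-word marker is hit whenever a stored word is a prefix of "xqplfy".
Prefixes of the query that are stored words: "xqplf"
Count: 1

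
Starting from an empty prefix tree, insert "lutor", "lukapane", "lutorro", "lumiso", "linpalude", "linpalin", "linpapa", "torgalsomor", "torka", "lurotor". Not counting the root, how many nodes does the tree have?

Trace insertions, counting only characters that open a new branch:
  "lutor" → 5 new (l, u, t, o, r)
  "lukapane" → prefix "lu" already present; 6 new (k, a, p, a, n, e)
  "lutorro" → prefix "lutor" already present; 2 new (r, o)
  "lumiso" → prefix "lu" already present; 4 new (m, i, s, o)
  "linpalude" → prefix "l" already present; 8 new (i, n, p, a, l, u, d, e)
  "linpalin" → prefix "linpal" already present; 2 new (i, n)
  "linpapa" → prefix "linpa" already present; 2 new (p, a)
  "torgalsomor" → 11 new (t, o, r, g, a, l, s, o, m, o, r)
  "torka" → prefix "tor" already present; 2 new (k, a)
  "lurotor" → prefix "lu" already present; 5 new (r, o, t, o, r)
Total nodes = 5 + 6 + 2 + 4 + 8 + 2 + 2 + 11 + 2 + 5 = 47

47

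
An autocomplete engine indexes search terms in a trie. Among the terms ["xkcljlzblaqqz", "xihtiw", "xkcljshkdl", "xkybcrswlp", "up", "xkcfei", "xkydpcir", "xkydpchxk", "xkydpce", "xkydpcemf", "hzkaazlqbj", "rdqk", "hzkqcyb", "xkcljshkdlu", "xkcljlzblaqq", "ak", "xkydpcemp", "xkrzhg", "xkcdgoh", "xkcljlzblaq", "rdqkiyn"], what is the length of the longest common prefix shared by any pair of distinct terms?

The deepest shared node is where two words last agree before diverging.
"xkcljlzblaqq" and "xkcljlzblaqqz" agree on "xkcljlzblaqq" (12 characters) before diverging; nothing deeper is shared.
Longest shared-prefix length: 12

12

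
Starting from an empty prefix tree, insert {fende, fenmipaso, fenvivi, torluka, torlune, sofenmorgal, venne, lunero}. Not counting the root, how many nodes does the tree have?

For each word, the new-node count is its length minus the longest prefix already in the trie:
  "fende" → 5 new (f, e, n, d, e)
  "fenmipaso" → prefix "fen" already present; 6 new (m, i, p, a, s, o)
  "fenvivi" → prefix "fen" already present; 4 new (v, i, v, i)
  "torluka" → 7 new (t, o, r, l, u, k, a)
  "torlune" → prefix "torlu" already present; 2 new (n, e)
  "sofenmorgal" → 11 new (s, o, f, e, n, m, o, r, g, a, l)
  "venne" → 5 new (v, e, n, n, e)
  "lunero" → 6 new (l, u, n, e, r, o)
Total nodes = 5 + 6 + 4 + 7 + 2 + 11 + 5 + 6 = 46

46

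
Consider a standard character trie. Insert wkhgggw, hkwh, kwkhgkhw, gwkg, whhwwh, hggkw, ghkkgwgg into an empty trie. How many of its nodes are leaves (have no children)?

7

A leaf is a node with no children — equivalently, the end of a word that is not a proper prefix of any other stored word.
Those words: "ghkkgwgg", "gwkg", "hggkw", "hkwh", "kwkhgkhw", "whhwwh", "wkhgggw"
Leaf count: 7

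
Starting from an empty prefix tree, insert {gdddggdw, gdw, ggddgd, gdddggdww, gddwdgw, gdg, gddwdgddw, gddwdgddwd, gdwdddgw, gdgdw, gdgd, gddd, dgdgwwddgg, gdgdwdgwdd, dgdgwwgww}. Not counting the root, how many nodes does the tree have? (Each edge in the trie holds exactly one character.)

For each word, the new-node count is its length minus the longest prefix already in the trie:
  "gdddggdw" → 8 new (g, d, d, d, g, g, d, w)
  "gdw" → prefix "gd" already present; 1 new (w)
  "ggddgd" → prefix "g" already present; 5 new (g, d, d, g, d)
  "gdddggdww" → prefix "gdddggdw" already present; 1 new (w)
  "gddwdgw" → prefix "gdd" already present; 4 new (w, d, g, w)
  "gdg" → prefix "gd" already present; 1 new (g)
  "gddwdgddw" → prefix "gddwdg" already present; 3 new (d, d, w)
  "gddwdgddwd" → prefix "gddwdgddw" already present; 1 new (d)
  "gdwdddgw" → prefix "gdw" already present; 5 new (d, d, d, g, w)
  "gdgdw" → prefix "gdg" already present; 2 new (d, w)
  "gdgd" → prefix "gdgd" already present; 0 new (none)
  "gddd" → prefix "gddd" already present; 0 new (none)
  "dgdgwwddgg" → 10 new (d, g, d, g, w, w, d, d, g, g)
  "gdgdwdgwdd" → prefix "gdgdw" already present; 5 new (d, g, w, d, d)
  "dgdgwwgww" → prefix "dgdgww" already present; 3 new (g, w, w)
Total nodes = 8 + 1 + 5 + 1 + 4 + 1 + 3 + 1 + 5 + 2 + 0 + 0 + 10 + 5 + 3 = 49

49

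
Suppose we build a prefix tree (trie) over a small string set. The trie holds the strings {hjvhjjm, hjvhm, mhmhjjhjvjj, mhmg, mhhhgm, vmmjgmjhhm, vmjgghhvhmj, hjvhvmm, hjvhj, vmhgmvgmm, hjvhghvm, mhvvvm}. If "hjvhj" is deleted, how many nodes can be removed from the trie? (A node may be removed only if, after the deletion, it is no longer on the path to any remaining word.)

0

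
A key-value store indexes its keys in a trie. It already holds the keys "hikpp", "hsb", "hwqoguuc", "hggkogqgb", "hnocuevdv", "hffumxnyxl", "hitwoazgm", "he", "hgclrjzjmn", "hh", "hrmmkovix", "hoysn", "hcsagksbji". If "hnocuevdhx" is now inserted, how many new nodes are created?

2

The longest prefix of "hnocuevdhx" already in the trie is "hnocuevd" (length 8).
Each of the 2 remaining characters creates one node.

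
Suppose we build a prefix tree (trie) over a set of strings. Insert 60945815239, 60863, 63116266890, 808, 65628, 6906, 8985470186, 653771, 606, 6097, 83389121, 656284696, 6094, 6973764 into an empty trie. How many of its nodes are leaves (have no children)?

12

Leaves are exactly the stored words that no other stored word extends.
Those words: "606", "60863", "60945815239", "6097", "63116266890", "653771", "656284696", "6906", "6973764", "808", "83389121", "8985470186"
Leaf count: 12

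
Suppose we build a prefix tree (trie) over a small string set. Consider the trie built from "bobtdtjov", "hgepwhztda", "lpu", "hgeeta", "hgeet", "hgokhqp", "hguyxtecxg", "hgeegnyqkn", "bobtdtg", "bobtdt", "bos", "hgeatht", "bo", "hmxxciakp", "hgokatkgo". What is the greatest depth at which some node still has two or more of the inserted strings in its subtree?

6

Look for the deepest trie node that still has at least two words in its subtree.
"bobtdt" and "bobtdtg" agree on "bobtdt" (6 characters) before diverging; nothing deeper is shared.
Longest shared-prefix length: 6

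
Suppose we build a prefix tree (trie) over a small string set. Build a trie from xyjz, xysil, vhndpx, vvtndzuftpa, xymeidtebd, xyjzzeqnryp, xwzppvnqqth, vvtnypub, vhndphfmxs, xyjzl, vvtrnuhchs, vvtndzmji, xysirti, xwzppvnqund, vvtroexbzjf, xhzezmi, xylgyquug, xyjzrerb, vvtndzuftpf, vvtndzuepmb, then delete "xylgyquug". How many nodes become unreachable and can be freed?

7

Walk "xylgyquug" from the leaf back toward the root, removing each node that no remaining word uses.
The suffix "lgyquug" (7 nodes) is used only by "xylgyquug"; the node for "xy" still has the child "j", so pruning stops there.
Nodes removed: 7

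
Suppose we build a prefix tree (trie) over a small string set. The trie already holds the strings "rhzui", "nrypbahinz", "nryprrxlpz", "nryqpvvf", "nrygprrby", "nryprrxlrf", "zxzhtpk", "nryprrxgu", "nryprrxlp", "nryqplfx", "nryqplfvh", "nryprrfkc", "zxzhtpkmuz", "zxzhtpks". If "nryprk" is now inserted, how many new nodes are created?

1

"nrypr" is already a path in the trie; the remaining "k" must be added.
New nodes needed: |"nryprk"| − 5 = 6 − 5 = 1.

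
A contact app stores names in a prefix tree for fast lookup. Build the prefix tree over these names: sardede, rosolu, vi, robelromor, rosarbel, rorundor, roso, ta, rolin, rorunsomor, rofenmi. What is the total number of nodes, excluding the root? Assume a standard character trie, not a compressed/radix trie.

Insert word by word; a character creates a node only if that edge doesn't already exist:
  "sardede" → 7 new (s, a, r, d, e, d, e)
  "rosolu" → 6 new (r, o, s, o, l, u)
  "vi" → 2 new (v, i)
  "robelromor" → prefix "ro" already present; 8 new (b, e, l, r, o, m, o, r)
  "rosarbel" → prefix "ros" already present; 5 new (a, r, b, e, l)
  "rorundor" → prefix "ro" already present; 6 new (r, u, n, d, o, r)
  "roso" → prefix "roso" already present; 0 new (none)
  "ta" → 2 new (t, a)
  "rolin" → prefix "ro" already present; 3 new (l, i, n)
  "rorunsomor" → prefix "rorun" already present; 5 new (s, o, m, o, r)
  "rofenmi" → prefix "ro" already present; 5 new (f, e, n, m, i)
Total nodes = 7 + 6 + 2 + 8 + 5 + 6 + 0 + 2 + 3 + 5 + 5 = 49

49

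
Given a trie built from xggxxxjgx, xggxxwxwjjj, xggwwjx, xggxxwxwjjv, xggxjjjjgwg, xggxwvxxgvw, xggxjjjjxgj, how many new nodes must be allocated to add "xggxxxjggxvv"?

4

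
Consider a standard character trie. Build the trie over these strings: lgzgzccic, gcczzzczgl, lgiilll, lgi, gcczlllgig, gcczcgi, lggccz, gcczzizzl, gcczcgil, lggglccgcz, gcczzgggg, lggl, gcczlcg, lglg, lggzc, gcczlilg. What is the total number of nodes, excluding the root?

For each word, the new-node count is its length minus the longest prefix already in the trie:
  "lgzgzccic" → 9 new (l, g, z, g, z, c, c, i, c)
  "gcczzzczgl" → 10 new (g, c, c, z, z, z, c, z, g, l)
  "lgiilll" → prefix "lg" already present; 5 new (i, i, l, l, l)
  "lgi" → prefix "lgi" already present; 0 new (none)
  "gcczlllgig" → prefix "gccz" already present; 6 new (l, l, l, g, i, g)
  "gcczcgi" → prefix "gccz" already present; 3 new (c, g, i)
  "lggccz" → prefix "lg" already present; 4 new (g, c, c, z)
  "gcczzizzl" → prefix "gcczz" already present; 4 new (i, z, z, l)
  "gcczcgil" → prefix "gcczcgi" already present; 1 new (l)
  "lggglccgcz" → prefix "lgg" already present; 7 new (g, l, c, c, g, c, z)
  "gcczzgggg" → prefix "gcczz" already present; 4 new (g, g, g, g)
  "lggl" → prefix "lgg" already present; 1 new (l)
  "gcczlcg" → prefix "gcczl" already present; 2 new (c, g)
  "lglg" → prefix "lg" already present; 2 new (l, g)
  "lggzc" → prefix "lgg" already present; 2 new (z, c)
  "gcczlilg" → prefix "gcczl" already present; 3 new (i, l, g)
Total nodes = 9 + 10 + 5 + 0 + 6 + 3 + 4 + 4 + 1 + 7 + 4 + 1 + 2 + 2 + 2 + 3 = 63

63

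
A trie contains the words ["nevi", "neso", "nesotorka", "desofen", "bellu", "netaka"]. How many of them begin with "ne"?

4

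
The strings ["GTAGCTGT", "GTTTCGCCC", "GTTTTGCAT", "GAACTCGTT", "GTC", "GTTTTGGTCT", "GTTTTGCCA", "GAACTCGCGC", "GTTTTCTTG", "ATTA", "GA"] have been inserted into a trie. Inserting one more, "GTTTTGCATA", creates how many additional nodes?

1

The longest prefix of "GTTTTGCATA" already in the trie is "GTTTTGCAT" (length 9).
So 10 − 9 = 1 new nodes.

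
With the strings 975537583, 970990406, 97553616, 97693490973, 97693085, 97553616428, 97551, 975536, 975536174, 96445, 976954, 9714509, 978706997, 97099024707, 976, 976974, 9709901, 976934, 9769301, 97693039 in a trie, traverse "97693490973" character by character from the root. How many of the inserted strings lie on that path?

3

Walk "97693490973" from the root; an end-of-word marker is hit whenever a stored word is a prefix of "97693490973".
Prefixes of the query that are stored words: "976", "976934", "97693490973"
Count: 3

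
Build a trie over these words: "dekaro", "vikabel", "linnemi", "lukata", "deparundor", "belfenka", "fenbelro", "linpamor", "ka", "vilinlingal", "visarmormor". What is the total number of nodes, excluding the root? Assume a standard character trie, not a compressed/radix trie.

Count nodes per top-level branch (shared prefixes stored once):
  'b'-branch (belfenka): 8 nodes
  'd'-branch (dekaro, deparundor): 14 nodes
  'f'-branch (fenbelro): 8 nodes
  'k'-branch (ka): 2 nodes
  'l'-branch (linnemi, linpamor, lukata): 17 nodes
  'v'-branch (vikabel, vilinlingal, visarmormor): 25 nodes
Sum: 74

74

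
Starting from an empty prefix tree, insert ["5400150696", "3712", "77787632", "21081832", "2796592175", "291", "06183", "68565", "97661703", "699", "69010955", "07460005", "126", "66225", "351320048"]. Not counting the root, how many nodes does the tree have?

89

Count nodes per top-level branch (shared prefixes stored once):
  '0'-branch (06183, 07460005): 12 nodes
  '1'-branch (126): 3 nodes
  '2'-branch (21081832, 2796592175, 291): 19 nodes
  '3'-branch (351320048, 3712): 12 nodes
  '5'-branch (5400150696): 10 nodes
  '6'-branch (66225, 68565, 69010955, 699): 17 nodes
  '7'-branch (77787632): 8 nodes
  '9'-branch (97661703): 8 nodes
Sum: 89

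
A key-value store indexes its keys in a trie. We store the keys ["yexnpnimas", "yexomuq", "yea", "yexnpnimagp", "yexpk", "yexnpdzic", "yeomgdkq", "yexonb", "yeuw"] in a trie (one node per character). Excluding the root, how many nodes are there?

Trie structure (* marks end of a word):
(root)
└─ y
   └─ e
      ├─ a *
      ├─ o
      │  └─ m
      │     └─ g
      │        └─ d
      │           └─ k
      │              └─ q *
      ├─ u
      │  └─ w *
      └─ x
         ├─ n
         │  └─ p
         │     ├─ d
         │     │  └─ z
         │     │     └─ i
         │     │        └─ c *
         │     └─ n
         │        └─ i
         │           └─ m
         │              └─ a
         │                 ├─ g
         │                 │  └─ p *
         │                 └─ s *
         ├─ o
         │  ├─ m
         │  │  └─ u
         │  │     └─ q *
         │  └─ n
         │     └─ b *
         └─ p
            └─ k *
Counting every labelled node above: 33.

33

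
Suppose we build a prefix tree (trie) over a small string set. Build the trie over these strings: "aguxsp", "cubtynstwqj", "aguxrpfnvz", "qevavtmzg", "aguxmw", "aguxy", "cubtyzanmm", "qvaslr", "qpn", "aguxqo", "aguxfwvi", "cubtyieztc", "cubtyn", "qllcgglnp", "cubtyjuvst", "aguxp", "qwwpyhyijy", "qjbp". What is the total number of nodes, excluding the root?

84

Insert word by word; a character creates a node only if that edge doesn't already exist:
  "aguxsp" → 6 new (a, g, u, x, s, p)
  "cubtynstwqj" → 11 new (c, u, b, t, y, n, s, t, w, q, j)
  "aguxrpfnvz" → prefix "agux" already present; 6 new (r, p, f, n, v, z)
  "qevavtmzg" → 9 new (q, e, v, a, v, t, m, z, g)
  "aguxmw" → prefix "agux" already present; 2 new (m, w)
  "aguxy" → prefix "agux" already present; 1 new (y)
  "cubtyzanmm" → prefix "cubty" already present; 5 new (z, a, n, m, m)
  "qvaslr" → prefix "q" already present; 5 new (v, a, s, l, r)
  "qpn" → prefix "q" already present; 2 new (p, n)
  "aguxqo" → prefix "agux" already present; 2 new (q, o)
  "aguxfwvi" → prefix "agux" already present; 4 new (f, w, v, i)
  "cubtyieztc" → prefix "cubty" already present; 5 new (i, e, z, t, c)
  "cubtyn" → prefix "cubtyn" already present; 0 new (none)
  "qllcgglnp" → prefix "q" already present; 8 new (l, l, c, g, g, l, n, p)
  "cubtyjuvst" → prefix "cubty" already present; 5 new (j, u, v, s, t)
  "aguxp" → prefix "agux" already present; 1 new (p)
  "qwwpyhyijy" → prefix "q" already present; 9 new (w, w, p, y, h, y, i, j, y)
  "qjbp" → prefix "q" already present; 3 new (j, b, p)
Total nodes = 6 + 11 + 6 + 9 + 2 + 1 + 5 + 5 + 2 + 2 + 4 + 5 + 0 + 8 + 5 + 1 + 9 + 3 = 84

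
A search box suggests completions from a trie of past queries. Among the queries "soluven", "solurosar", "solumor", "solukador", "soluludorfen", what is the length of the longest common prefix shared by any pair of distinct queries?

4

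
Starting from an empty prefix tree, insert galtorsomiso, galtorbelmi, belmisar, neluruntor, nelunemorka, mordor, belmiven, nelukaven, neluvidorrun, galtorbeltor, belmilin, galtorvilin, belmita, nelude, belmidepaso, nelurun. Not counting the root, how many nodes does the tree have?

85

Insert word by word; a character creates a node only if that edge doesn't already exist:
  "galtorsomiso" → 12 new (g, a, l, t, o, r, s, o, m, i, s, o)
  "galtorbelmi" → prefix "galtor" already present; 5 new (b, e, l, m, i)
  "belmisar" → 8 new (b, e, l, m, i, s, a, r)
  "neluruntor" → 10 new (n, e, l, u, r, u, n, t, o, r)
  "nelunemorka" → prefix "nelu" already present; 7 new (n, e, m, o, r, k, a)
  "mordor" → 6 new (m, o, r, d, o, r)
  "belmiven" → prefix "belmi" already present; 3 new (v, e, n)
  "nelukaven" → prefix "nelu" already present; 5 new (k, a, v, e, n)
  "neluvidorrun" → prefix "nelu" already present; 8 new (v, i, d, o, r, r, u, n)
  "galtorbeltor" → prefix "galtorbel" already present; 3 new (t, o, r)
  "belmilin" → prefix "belmi" already present; 3 new (l, i, n)
  "galtorvilin" → prefix "galtor" already present; 5 new (v, i, l, i, n)
  "belmita" → prefix "belmi" already present; 2 new (t, a)
  "nelude" → prefix "nelu" already present; 2 new (d, e)
  "belmidepaso" → prefix "belmi" already present; 6 new (d, e, p, a, s, o)
  "nelurun" → prefix "nelurun" already present; 0 new (none)
Total nodes = 12 + 5 + 8 + 10 + 7 + 6 + 3 + 5 + 8 + 3 + 3 + 5 + 2 + 2 + 6 + 0 = 85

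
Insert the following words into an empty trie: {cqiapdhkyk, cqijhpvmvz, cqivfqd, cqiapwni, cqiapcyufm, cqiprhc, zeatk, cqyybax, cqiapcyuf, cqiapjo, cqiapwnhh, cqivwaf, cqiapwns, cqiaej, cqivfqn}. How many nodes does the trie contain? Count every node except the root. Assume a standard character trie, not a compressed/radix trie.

54

Trace insertions, counting only characters that open a new branch:
  "cqiapdhkyk" → 10 new (c, q, i, a, p, d, h, k, y, k)
  "cqijhpvmvz" → prefix "cqi" already present; 7 new (j, h, p, v, m, v, z)
  "cqivfqd" → prefix "cqi" already present; 4 new (v, f, q, d)
  "cqiapwni" → prefix "cqiap" already present; 3 new (w, n, i)
  "cqiapcyufm" → prefix "cqiap" already present; 5 new (c, y, u, f, m)
  "cqiprhc" → prefix "cqi" already present; 4 new (p, r, h, c)
  "zeatk" → 5 new (z, e, a, t, k)
  "cqyybax" → prefix "cq" already present; 5 new (y, y, b, a, x)
  "cqiapcyuf" → prefix "cqiapcyuf" already present; 0 new (none)
  "cqiapjo" → prefix "cqiap" already present; 2 new (j, o)
  "cqiapwnhh" → prefix "cqiapwn" already present; 2 new (h, h)
  "cqivwaf" → prefix "cqiv" already present; 3 new (w, a, f)
  "cqiapwns" → prefix "cqiapwn" already present; 1 new (s)
  "cqiaej" → prefix "cqia" already present; 2 new (e, j)
  "cqivfqn" → prefix "cqivfq" already present; 1 new (n)
Total nodes = 10 + 7 + 4 + 3 + 5 + 4 + 5 + 5 + 0 + 2 + 2 + 3 + 1 + 2 + 1 = 54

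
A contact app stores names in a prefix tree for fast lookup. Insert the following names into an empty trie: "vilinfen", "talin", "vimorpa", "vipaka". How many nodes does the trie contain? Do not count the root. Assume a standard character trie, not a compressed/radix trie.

22

Trie structure (* marks end of a word):
(root)
├─ t
│  └─ a
│     └─ l
│        └─ i
│           └─ n *
└─ v
   └─ i
      ├─ l
      │  └─ i
      │     └─ n
      │        └─ f
      │           └─ e
      │              └─ n *
      ├─ m
      │  └─ o
      │     └─ r
      │        └─ p
      │           └─ a *
      └─ p
         └─ a
            └─ k
               └─ a *
Counting every labelled node above: 22.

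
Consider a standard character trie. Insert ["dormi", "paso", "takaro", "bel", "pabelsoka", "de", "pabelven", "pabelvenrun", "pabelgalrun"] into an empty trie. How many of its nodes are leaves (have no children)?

Leaves are exactly the stored words that no other stored word extends.
Those words: "bel", "de", "dormi", "pabelgalrun", "pabelsoka", "pabelvenrun", "paso", "takaro"
Leaf count: 8

8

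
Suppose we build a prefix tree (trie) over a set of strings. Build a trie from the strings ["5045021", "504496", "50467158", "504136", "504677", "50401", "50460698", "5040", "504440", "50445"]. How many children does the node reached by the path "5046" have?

2

The children of the "5046" node are the distinct next characters among strings starting with "5046".
Characters that immediately follow "5046" among the stored strings: {0, 7}.
That node has 2 child edges.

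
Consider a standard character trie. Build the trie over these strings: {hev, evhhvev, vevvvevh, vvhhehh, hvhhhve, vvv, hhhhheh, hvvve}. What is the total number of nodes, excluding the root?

For each word, the new-node count is its length minus the longest prefix already in the trie:
  "hev" → 3 new (h, e, v)
  "evhhvev" → 7 new (e, v, h, h, v, e, v)
  "vevvvevh" → 8 new (v, e, v, v, v, e, v, h)
  "vvhhehh" → prefix "v" already present; 6 new (v, h, h, e, h, h)
  "hvhhhve" → prefix "h" already present; 6 new (v, h, h, h, v, e)
  "vvv" → prefix "vv" already present; 1 new (v)
  "hhhhheh" → prefix "h" already present; 6 new (h, h, h, h, e, h)
  "hvvve" → prefix "hv" already present; 3 new (v, v, e)
Total nodes = 3 + 7 + 8 + 6 + 6 + 1 + 6 + 3 = 40

40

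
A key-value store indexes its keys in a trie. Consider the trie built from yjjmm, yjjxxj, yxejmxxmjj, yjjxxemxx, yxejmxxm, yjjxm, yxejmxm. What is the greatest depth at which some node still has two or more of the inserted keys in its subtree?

Equivalently: take the maximum, over all pairs, of their longest common prefix length.
e.g. "yxejmxxm" and "yxejmxxmjj" share the prefix "yxejmxxm" of length 8; no pair shares a longer one.
Longest shared-prefix length: 8

8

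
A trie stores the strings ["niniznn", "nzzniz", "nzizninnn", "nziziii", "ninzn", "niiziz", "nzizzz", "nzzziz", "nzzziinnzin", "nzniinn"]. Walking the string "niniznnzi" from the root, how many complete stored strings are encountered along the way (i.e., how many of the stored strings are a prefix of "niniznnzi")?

Walk "niniznnzi" from the root; an end-of-word marker is hit whenever a stored word is a prefix of "niniznnzi".
Prefixes of the query that are stored words: "niniznn"
Count: 1

1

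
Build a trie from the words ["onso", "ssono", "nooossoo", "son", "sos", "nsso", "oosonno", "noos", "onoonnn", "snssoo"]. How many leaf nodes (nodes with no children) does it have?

10

A leaf is a node with no children — equivalently, the end of a word that is not a proper prefix of any other stored word.
Those words: "nooossoo", "noos", "nsso", "onoonnn", "onso", "oosonno", "snssoo", "son", "sos", "ssono"
Leaf count: 10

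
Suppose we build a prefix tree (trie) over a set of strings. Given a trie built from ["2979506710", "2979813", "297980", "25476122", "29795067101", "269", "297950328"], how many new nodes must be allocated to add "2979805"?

1

Walking "2979805" from the root, the first 6 characters ("297980") follow existing edges; "5" is the first miss.
New nodes needed: |"2979805"| − 6 = 7 − 6 = 1.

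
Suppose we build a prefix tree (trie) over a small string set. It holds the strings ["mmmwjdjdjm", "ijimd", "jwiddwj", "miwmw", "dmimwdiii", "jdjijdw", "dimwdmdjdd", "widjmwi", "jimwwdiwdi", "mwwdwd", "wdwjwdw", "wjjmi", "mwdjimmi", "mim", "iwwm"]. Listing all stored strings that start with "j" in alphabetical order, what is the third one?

jwiddwj

DFS of the "j" subtree visits, in order: "jdjijdw", "jimwwdiwdi", "jwiddwj"
The 3rd is jwiddwj.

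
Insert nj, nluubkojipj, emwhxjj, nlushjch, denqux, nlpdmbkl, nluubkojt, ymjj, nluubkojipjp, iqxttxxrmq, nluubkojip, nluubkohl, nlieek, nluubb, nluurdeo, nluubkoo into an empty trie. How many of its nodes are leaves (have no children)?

Leaves are exactly the stored words that no other stored word extends.
Those words: "denqux", "emwhxjj", "iqxttxxrmq", "nj", "nlieek", "nlpdmbkl", "nlushjch", "nluubb", "nluubkohl", "nluubkojipjp", "nluubkojt", "nluubkoo", "nluurdeo", "ymjj"
Leaf count: 14

14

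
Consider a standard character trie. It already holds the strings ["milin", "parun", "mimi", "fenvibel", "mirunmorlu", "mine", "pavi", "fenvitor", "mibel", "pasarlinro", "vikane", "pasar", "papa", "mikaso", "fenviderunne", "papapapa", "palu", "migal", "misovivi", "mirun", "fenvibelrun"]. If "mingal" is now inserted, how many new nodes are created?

The longest prefix of "mingal" already in the trie is "min" (length 3).
So 6 − 3 = 3 new nodes.

3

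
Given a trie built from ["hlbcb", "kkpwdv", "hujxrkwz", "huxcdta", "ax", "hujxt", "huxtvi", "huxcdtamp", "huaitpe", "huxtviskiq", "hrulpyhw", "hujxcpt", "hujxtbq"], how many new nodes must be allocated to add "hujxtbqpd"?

2

"hujxtbq" is already a path in the trie; the remaining "pd" must be added.
New nodes needed: |"hujxtbqpd"| − 7 = 9 − 7 = 2.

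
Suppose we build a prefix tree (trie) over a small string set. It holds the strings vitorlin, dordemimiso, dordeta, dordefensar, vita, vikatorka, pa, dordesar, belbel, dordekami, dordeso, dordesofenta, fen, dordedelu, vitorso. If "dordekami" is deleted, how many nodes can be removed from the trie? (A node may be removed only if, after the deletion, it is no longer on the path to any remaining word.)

4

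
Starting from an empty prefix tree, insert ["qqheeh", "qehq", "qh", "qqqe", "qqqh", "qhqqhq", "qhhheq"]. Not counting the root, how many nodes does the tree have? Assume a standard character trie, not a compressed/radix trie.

21

Insert word by word; a character creates a node only if that edge doesn't already exist:
  "qqheeh" → 6 new (q, q, h, e, e, h)
  "qehq" → prefix "q" already present; 3 new (e, h, q)
  "qh" → prefix "q" already present; 1 new (h)
  "qqqe" → prefix "qq" already present; 2 new (q, e)
  "qqqh" → prefix "qqq" already present; 1 new (h)
  "qhqqhq" → prefix "qh" already present; 4 new (q, q, h, q)
  "qhhheq" → prefix "qh" already present; 4 new (h, h, e, q)
Total nodes = 6 + 3 + 1 + 2 + 1 + 4 + 4 = 21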